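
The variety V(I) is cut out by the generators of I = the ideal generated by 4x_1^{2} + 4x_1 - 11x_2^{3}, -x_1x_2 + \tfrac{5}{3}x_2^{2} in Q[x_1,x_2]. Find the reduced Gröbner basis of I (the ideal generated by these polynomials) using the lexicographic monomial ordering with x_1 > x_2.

G = {x_1^{2} + x_1 - \tfrac{11}{4}x_2^{3}, x_1x_2 - \tfrac{5}{3}x_2^{2}, x_2^{4} - \tfrac{100}{99}x_2^{3} - \tfrac{20}{33}x_2^{2}}

f_1 = 4x_1^{2} + 4x_1 - 11x_2^{3}, LT = x_1^{2}.
f_2 = -x_1x_2 + \tfrac{5}{3}x_2^{2}, LT = x_1x_2.

S(f_1,f_2): lcm = x_1^{2}x_2. S = \tfrac{5}{3}x_1x_2^{2} + x_1x_2 - \tfrac{11}{4}x_2^{4}.
  leading term x_1x_2^{2}: subtract (-\tfrac{5}{3}x_2)·f_2 from \tfrac{5}{3}x_1x_2^{2} + x_1x_2 - \tfrac{11}{4}x_2^{4} → x_1x_2 - \tfrac{11}{4}x_2^{4} + \tfrac{25}{9}x_2^{3}
  leading term x_1x_2: subtract (-1)·f_2 from x_1x_2 - \tfrac{11}{4}x_2^{4} + \tfrac{25}{9}x_2^{3} → -\tfrac{11}{4}x_2^{4} + \tfrac{25}{9}x_2^{3} + \tfrac{5}{3}x_2^{2}
  leading term x_2^{4}: no divisor's leading term divides it; move -\tfrac{11}{4}x_2^{4} to the remainder.
  leading term x_2^{3}: no divisor's leading term divides it; move \tfrac{25}{9}x_2^{3} to the remainder.
  leading term x_2^{2}: no divisor's leading term divides it; move \tfrac{5}{3}x_2^{2} to the remainder.
  remainder -\tfrac{11}{4}x_2^{4} + \tfrac{25}{9}x_2^{3} + \tfrac{5}{3}x_2^{2} ≠ 0; add g_3 = -\tfrac{11}{4}x_2^{4} + \tfrac{25}{9}x_2^{3} + \tfrac{5}{3}x_2^{2} to the basis.

The other S-polynomials (S(f_1,g_3), S(f_2,g_3)) all reduce to 0 modulo the current basis, so we have a Gröbner basis.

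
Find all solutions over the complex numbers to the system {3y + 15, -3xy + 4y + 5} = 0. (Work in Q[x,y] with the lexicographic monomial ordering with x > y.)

{(1, -5)}

Compute a lex Gröbner basis by Buchberger's algorithm.
f_1 = 3y + 15, LT = y.
f_2 = -3xy + 4y + 5, LT = xy.

S(f_1,f_2): lcm = xy. S = 5x + 4/3y + 5/3.
  leading term x: no divisor's leading term divides it; move 5x to the remainder.
  leading term y: subtract (4/9)·f_1 from 4/3y + 5/3 → -5
  leading term 1: no divisor's leading term divides it; move -5 to the remainder.
  remainder 5x - 5 ≠ 0; add h_3 = 5x - 5 to the basis.

The other S-polynomials (S(f_1,h_3), S(f_2,h_3)) all reduce to 0 modulo the current basis, so we have a Gröbner basis.
Inter-reduce: drop elements whose leading term is divisible by another's, tail-reduce, and make monic.
Reduced Gröbner basis: {x - 1, y + 5}.

Elimination: the polynomial y + 5 lies in the elimination ideal for y, so y ∈ {-5}. For each such y, the remaining basis elements (now univariate) give the rest of the solution.
  y = -5: the earlier basis element becomes x - 1 = 0, giving x = 1 — point (1, -5).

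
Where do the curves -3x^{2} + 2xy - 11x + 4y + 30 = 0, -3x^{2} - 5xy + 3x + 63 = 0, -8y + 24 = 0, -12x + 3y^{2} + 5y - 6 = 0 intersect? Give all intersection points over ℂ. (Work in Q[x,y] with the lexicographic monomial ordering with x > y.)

Compute a lex Gröbner basis by Buchberger's algorithm.
f_1 = -3x^{2} + 2xy - 11x + 4y + 30, LT = x^{2}.
f_2 = -3x^{2} - 5xy + 3x + 63, LT = x^{2}.
f_3 = -8y + 24, LT = y.
f_4 = -12x + 3y^{2} + 5y - 6, LT = x.

The S-polynomials (S(f_1,f_2), S(f_1,f_3), S(f_1,f_4), S(f_2,f_3), S(f_2,f_4), S(f_3,f_4)) all reduce to 0 modulo the current basis, so we have a Gröbner basis.
Inter-reduce: drop elements whose leading term is divisible by another's, tail-reduce, and make monic.
Reduced Gröbner basis: {x - 3, y - 3}.

The lex basis is triangular: the last element involves only y. Solving y - 3 = 0 gives y ∈ {3}; substituting each value into the earlier elements determines the remaining variables.
  y = 3: the earlier basis element becomes x - 3 = 0, giving x = 3 — point (3, 3).

{(3, 3)}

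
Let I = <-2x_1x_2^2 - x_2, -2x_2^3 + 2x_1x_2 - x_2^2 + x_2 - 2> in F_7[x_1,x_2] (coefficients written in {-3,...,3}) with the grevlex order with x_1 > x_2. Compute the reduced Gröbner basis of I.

G = {x_1^2 - x_1 - x_2 + 3, x_1x_2 - 3, x_2^2 - 3x_1 - 3x_2 + 3}

f_1 = -2x_1x_2^2 - x_2, LT = x_1x_2^2.
f_2 = -2x_2^3 + 2x_1x_2 - x_2^2 + x_2 - 2, LT = x_2^3.

S(f_1,f_2): lcm = x_1x_2^3. S = x_1^2x_2 + 3x_1x_2^2 - 3x_1x_2 - 3x_2^2 - x_1.
  leading term x_1^2x_2: no divisor's leading term divides it; move x_1^2x_2 to the remainder.
  leading term x_1x_2^2: subtract (2)·f_1 from 3x_1x_2^2 - 3x_1x_2 - 3x_2^2 - x_1 → -3x_1x_2 - 3x_2^2 - x_1 + 2x_2
  leading term x_1x_2: no divisor's leading term divides it; move -3x_1x_2 to the remainder.
  leading term x_2^2: no divisor's leading term divides it; move -3x_2^2 to the remainder.
  leading term x_1: no divisor's leading term divides it; move -x_1 to the remainder.
  leading term x_2: no divisor's leading term divides it; move 2x_2 to the remainder.
  remainder x_1^2x_2 - 3x_1x_2 - 3x_2^2 - x_1 + 2x_2 ≠ 0; add g_3 = x_1^2x_2 - 3x_1x_2 - 3x_2^2 - x_1 + 2x_2 to the basis.

S(f_1,g_3): lcm = x_1^2x_2^2. S = 3x_1x_2^2 + 3x_2^3 - 2x_1x_2 - 2x_2^2.
  leading term x_1x_2^2: subtract (2)·f_1 from 3x_1x_2^2 + 3x_2^3 - 2x_1x_2 - 2x_2^2 → 3x_2^3 - 2x_1x_2 - 2x_2^2 + 2x_2
  leading term x_2^3: subtract (2)·f_2 from 3x_2^3 - 2x_1x_2 - 2x_2^2 + 2x_2 → x_1x_2 - 3
  leading term x_1x_2: no divisor's leading term divides it; move x_1x_2 to the remainder.
  leading term 1: no divisor's leading term divides it; move -3 to the remainder.
  remainder x_1x_2 - 3 ≠ 0; add g_4 = x_1x_2 - 3 to the basis.

S(g_3,g_4): lcm = x_1^2x_2. S = -3x_1x_2 - 3x_2^2 + 2x_1 + 2x_2.
  leading term x_1x_2: subtract (-3)·g_4 from -3x_1x_2 - 3x_2^2 + 2x_1 + 2x_2 → -3x_2^2 + 2x_1 + 2x_2 - 2
  leading term x_2^2: no divisor's leading term divides it; move -3x_2^2 to the remainder.
  leading term x_1: no divisor's leading term divides it; move 2x_1 to the remainder.
  leading term x_2: no divisor's leading term divides it; move 2x_2 to the remainder.
  leading term 1: no divisor's leading term divides it; move -2 to the remainder.
  remainder -3x_2^2 + 2x_1 + 2x_2 - 2 ≠ 0; add g_5 = -3x_2^2 + 2x_1 + 2x_2 - 2 to the basis.

S(f_1,g_5): lcm = x_1x_2^2. S = 3x_1^2 + 3x_1x_2 - 3x_1 - 3x_2.
  leading term x_1^2: no divisor's leading term divides it; move 3x_1^2 to the remainder.
  leading term x_1x_2: subtract (3)·g_4 from 3x_1x_2 - 3x_1 - 3x_2 → -3x_1 - 3x_2 + 2
  leading term x_1: no divisor's leading term divides it; move -3x_1 to the remainder.
  leading term x_2: no divisor's leading term divides it; move -3x_2 to the remainder.
  leading term 1: no divisor's leading term divides it; move 2 to the remainder.
  remainder 3x_1^2 - 3x_1 - 3x_2 + 2 ≠ 0; add g_6 = 3x_1^2 - 3x_1 - 3x_2 + 2 to the basis.

The other S-polynomials (S(f_2,g_3), S(f_1,g_4), S(f_2,g_4), S(f_2,g_5), S(g_3,g_5), S(g_4,g_5), S(f_1,g_6), S(f_2,g_6), S(g_3,g_6), S(g_4,g_6), S(g_5,g_6)) all reduce to 0 modulo the current basis, so we have a Gröbner basis.
Inter-reduce: drop elements whose leading term is divisible by another's, tail-reduce, and make monic.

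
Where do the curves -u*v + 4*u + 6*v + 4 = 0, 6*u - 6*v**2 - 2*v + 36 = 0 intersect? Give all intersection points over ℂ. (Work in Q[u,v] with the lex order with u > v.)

{(2, -3), (32/3 - 14*sqrt(10)/3, 10/3 - 2*sqrt(10)/3), (32/3 + 14*sqrt(10)/3, 2*sqrt(10)/3 + 10/3)}

Compute a lex Gröbner basis by Buchberger's algorithm.
f_1 = -u*v + 4*u + 6*v + 4, LT = u*v.
f_2 = 6*u - 6*v**2 - 2*v + 36, LT = u.

S(f_1,f_2): lcm = u*v. S = -4*u + v**3 + 1/3*v**2 - 12*v - 4.
  reduce S modulo (f_1, f_2):
  remainder v**3 - 11/3*v**2 - 40/3*v + 20 ≠ 0; add h_3 = v**3 - 11/3*v**2 - 40/3*v + 20 to the basis.

The other S-polynomials (S(f_1,h_3), S(f_2,h_3)) all reduce to 0 modulo the current basis, so we have a Gröbner basis.
Inter-reduce: drop elements whose leading term is divisible by another's, tail-reduce, and make monic.
Reduced Gröbner basis: {u - v**2 - 1/3*v + 6, v**3 - 11/3*v**2 - 40/3*v + 20}.

From the last basis element, v**3 - 11/3*v**2 - 40/3*v + 20 = 0, so v takes values in {-3, 10/3 - 2*sqrt(10)/3, 2*sqrt(10)/3 + 10/3}. Each choice, substituted upward through the basis, yields the corresponding point(s) of the solution set.
  v = -3: the earlier basis element becomes u - 2 = 0, giving u = 2 — point (2, -3).
  v = 10/3 - 2*sqrt(10)/3: the earlier basis element becomes u - 32/3 + 14*sqrt(10)/3 = 0, giving u = 32/3 - 14*sqrt(10)/3 — point (32/3 - 14*sqrt(10)/3, 10/3 - 2*sqrt(10)/3).
  v = 2*sqrt(10)/3 + 10/3: the earlier basis element becomes u - 14*sqrt(10)/3 - 32/3 = 0, giving u = 32/3 + 14*sqrt(10)/3 — point (32/3 + 14*sqrt(10)/3, 2*sqrt(10)/3 + 10/3).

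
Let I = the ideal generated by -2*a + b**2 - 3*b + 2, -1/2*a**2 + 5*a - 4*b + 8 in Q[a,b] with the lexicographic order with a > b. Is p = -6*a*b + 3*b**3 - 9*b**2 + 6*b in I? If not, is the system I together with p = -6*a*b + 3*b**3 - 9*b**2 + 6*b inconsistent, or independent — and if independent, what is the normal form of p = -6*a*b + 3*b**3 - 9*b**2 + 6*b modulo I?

First compute the reduced Gröbner basis of I by Buchberger's algorithm.
f_1 = -2*a + b**2 - 3*b + 2, LT = a.
f_2 = -1/2*a**2 + 5*a - 4*b + 8, LT = a**2.

S(f_1,f_2): lcm = a**2. S = -1/2*a*b**2 + 3/2*a*b + 9*a - 8*b + 16.
  reduce S modulo (f_1, f_2):
  remainder -1/4*b**4 + 3/2*b**3 + 7/4*b**2 - 20*b + 25 ≠ 0; add h_3 = -1/4*b**4 + 3/2*b**3 + 7/4*b**2 - 20*b + 25 to the basis.

The other S-polynomials (S(f_1,h_3), S(f_2,h_3)) all reduce to 0 modulo the current basis, so we have a Gröbner basis.
Inter-reduce: drop elements whose leading term is divisible by another's, tail-reduce, and make monic.
Reduced Gröbner basis: {a - 1/2*b**2 + 3/2*b - 1, b**4 - 6*b**3 - 7*b**2 + 80*b - 100}.
Label its elements g_1 = a - 1/2*b**2 + 3/2*b - 1, g_2 = b**4 - 6*b**3 - 7*b**2 + 80*b - 100.

Reduce p = -6*a*b + 3*b**3 - 9*b**2 + 6*b modulo G:
  leading term a*b: subtract (-6*b)·g_1 from -6*a*b + 3*b**3 - 9*b**2 + 6*b → 0
  normal form = 0.
Since the normal form is 0, p ∈ I.

-6*a*b + 3*b**3 - 9*b**2 + 6*b lies in I (it reduces to 0).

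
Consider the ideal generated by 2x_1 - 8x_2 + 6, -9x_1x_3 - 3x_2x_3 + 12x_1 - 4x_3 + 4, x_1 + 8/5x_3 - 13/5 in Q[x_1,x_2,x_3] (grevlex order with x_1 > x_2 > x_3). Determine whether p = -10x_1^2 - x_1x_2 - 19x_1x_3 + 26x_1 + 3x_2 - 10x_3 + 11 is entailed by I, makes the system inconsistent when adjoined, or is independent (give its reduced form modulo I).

First compute the reduced Gröbner basis of I by Buchberger's algorithm.
f_1 = 2x_1 - 8x_2 + 6, LT = x_1.
f_2 = -9x_1x_3 - 3x_2x_3 + 12x_1 - 4x_3 + 4, LT = x_1x_3.
f_3 = x_1 + 8/5x_3 - 13/5, LT = x_1.

S(f_1,f_2): lcm = x_1x_3. S = -13/3x_2x_3 + 4/3x_1 + 23/9x_3 + 4/9.
  leading term x_2x_3: no divisor's leading term divides it; move -13/3x_2x_3 to the remainder.
  leading term x_1: subtract (2/3)·f_1 from 4/3x_1 + 23/9x_3 + 4/9 → 16/3x_2 + 23/9x_3 - 32/9
  leading term x_2: no divisor's leading term divides it; move 16/3x_2 to the remainder.
  leading term x_3: no divisor's leading term divides it; move 23/9x_3 to the remainder.
  leading term 1: no divisor's leading term divides it; move -32/9 to the remainder.
  remainder -13/3x_2x_3 + 16/3x_2 + 23/9x_3 - 32/9 ≠ 0; add h_4 = -13/3x_2x_3 + 16/3x_2 + 23/9x_3 - 32/9 to the basis.

S(f_1,f_3): lcm = x_1. S = -4x_2 - 8/5x_3 + 28/5.
  leading term x_2: no divisor's leading term divides it; move -4x_2 to the remainder.
  leading term x_3: no divisor's leading term divides it; move -8/5x_3 to the remainder.
  leading term 1: no divisor's leading term divides it; move 28/5 to the remainder.
  remainder -4x_2 - 8/5x_3 + 28/5 ≠ 0; add h_5 = -4x_2 - 8/5x_3 + 28/5 to the basis.

S(f_2,f_3): lcm = x_1x_3. S = 1/3x_2x_3 - 8/5x_3^2 - 4/3x_1 + 137/45x_3 - 4/9.
  leading term x_2x_3: subtract (-1/13)·h_4 from 1/3x_2x_3 - 8/5x_3^2 - 4/3x_1 + 137/45x_3 - 4/9 → -8/5x_3^2 - 4/3x_1 + 16/39x_2 + 632/195x_3 - 28/39
  leading term x_3^2: no divisor's leading term divides it; move -8/5x_3^2 to the remainder.
  leading term x_1: subtract (-2/3)·f_1 from -4/3x_1 + 16/39x_2 + 632/195x_3 - 28/39 → -64/13x_2 + 632/195x_3 + 128/39
  leading term x_2: subtract (16/13)·h_5 from -64/13x_2 + 632/195x_3 + 128/39 → 1016/195x_3 - 704/195
  leading term x_3: no divisor's leading term divides it; move 1016/195x_3 to the remainder.
  leading term 1: no divisor's leading term divides it; move -704/195 to the remainder.
  remainder -8/5x_3^2 + 1016/195x_3 - 704/195 ≠ 0; add h_6 = -8/5x_3^2 + 1016/195x_3 - 704/195 to the basis.

The other S-polynomials (S(f_1,h_4), S(f_2,h_4), S(f_3,h_4), S(f_1,h_5), S(f_2,h_5), S(f_3,h_5), S(h_4,h_5), S(f_1,h_6), S(f_2,h_6), S(f_3,h_6), S(h_4,h_6), S(h_5,h_6)) all reduce to 0 modulo the current basis, so we have a Gröbner basis.
Inter-reduce: drop elements whose leading term is divisible by another's, tail-reduce, and make monic.
Reduced Gröbner basis: {x_3^2 - 127/39x_3 + 88/39, x_1 + 8/5x_3 - 13/5, x_2 + 2/5x_3 - 7/5}.
Label its elements g_1 = x_3^2 - 127/39x_3 + 88/39, g_2 = x_1 + 8/5x_3 - 13/5, g_3 = x_2 + 2/5x_3 - 7/5.

Reduce p = -10x_1^2 - x_1x_2 - 19x_1x_3 + 26x_1 + 3x_2 - 10x_3 + 11 modulo G:
  leading term x_1^2: subtract (-10x_1)·g_2 from -10x_1^2 - x_1x_2 - 19x_1x_3 + 26x_1 + 3x_2 - 10x_3 + 11 → -x_1x_2 - 3x_1x_3 + 3x_2 - 10x_3 + 11
  leading term x_1x_2: subtract (-x_2)·g_2 from -x_1x_2 - 3x_1x_3 + 3x_2 - 10x_3 + 11 → -3x_1x_3 + 8/5x_2x_3 + 2/5x_2 - 10x_3 + 11
  leading term x_1x_3: subtract (-3x_3)·g_2 from -3x_1x_3 + 8/5x_2x_3 + 2/5x_2 - 10x_3 + 11 → 8/5x_2x_3 + 24/5x_3^2 + 2/5x_2 - 89/5x_3 + 11
  leading term x_2x_3: subtract (8/5x_3)·g_3 from 8/5x_2x_3 + 24/5x_3^2 + 2/5x_2 - 89/5x_3 + 11 → 104/25x_3^2 + 2/5x_2 - 389/25x_3 + 11
  leading term x_3^2: subtract (104/25)·g_1 from 104/25x_3^2 + 2/5x_2 - 389/25x_3 + 11 → 2/5x_2 - 151/75x_3 + 121/75
  leading term x_2: subtract (2/5)·g_3 from 2/5x_2 - 151/75x_3 + 121/75 → -163/75x_3 + 163/75
  leading term x_3: no divisor's leading term divides it; move -163/75x_3 to the remainder.
  leading term 1: no divisor's leading term divides it; move 163/75 to the remainder.
  normal form = -163/75x_3 + 163/75.
The normal form is nonzero, so p ∉ I. Since p minus its normal form lies in I, I + (p) = I + (r) where r = -163/75x_3 + 163/75; decide whether this ideal is the whole ring.
Run Buchberger on G together with r (pairs among the g_i already reduce to 0 since G is a Gröbner basis):
g_1 = x_3^2 - 127/39x_3 + 88/39, LT = x_3^2.
g_2 = x_1 + 8/5x_3 - 13/5, LT = x_1.
g_3 = x_2 + 2/5x_3 - 7/5, LT = x_2.
r = -163/75x_3 + 163/75, LT = x_3.

The S-polynomials (S(g_1,g_2), S(g_1,g_3), S(g_1,r), S(g_2,g_3), S(g_2,r), S(g_3,r)) all reduce to 0 modulo the current basis, so we have a Gröbner basis.
Inter-reduce: drop elements whose leading term is divisible by another's, tail-reduce, and make monic.
Reduced Gröbner basis: {x_1 - 1, x_2 - 1, x_3 - 1}.
The reduced Gröbner basis of I + (p) is {x_1 - 1, x_2 - 1, x_3 - 1} ≠ {1}, a proper ideal, so the enlarged system stays consistent: p is independent of I, with normal form -163/75x_3 + 163/75.

-10x_1^2 - x_1x_2 - 19x_1x_3 + 26x_1 + 3x_2 - 10x_3 + 11 is independent of I; its normal form modulo I is -163/75x_3 + 163/75.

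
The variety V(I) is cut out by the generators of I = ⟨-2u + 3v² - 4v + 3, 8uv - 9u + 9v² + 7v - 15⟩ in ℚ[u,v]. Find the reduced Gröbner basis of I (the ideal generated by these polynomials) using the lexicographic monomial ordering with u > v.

f_1 = -2u + 3v² - 4v + 3, LT = u.
f_2 = 8uv - 9u + 9v² + 7v - 15, LT = uv.

S(f_1,f_2): lcm = uv. S = 9/8u - 3/2v³ + ⅞v² - 19/8v + 15/8.
  leading term u: subtract (-9/16)·f_1 from 9/8u - 3/2v³ + ⅞v² - 19/8v + 15/8 → -3/2v³ + 41/16v² - 37/8v + 57/16
  leading term v³: no divisor's leading term divides it; move -3/2v³ to the remainder.
  leading term v²: no divisor's leading term divides it; move 41/16v² to the remainder.
  leading term v: no divisor's leading term divides it; move -37/8v to the remainder.
  leading term 1: no divisor's leading term divides it; move 57/16 to the remainder.
  remainder -3/2v³ + 41/16v² - 37/8v + 57/16 ≠ 0; add g_3 = -3/2v³ + 41/16v² - 37/8v + 57/16 to the basis.

S(f_1,g_3): leading monomials are coprime, so the S-polynomial reduces to 0 (Buchberger's first criterion).
S(f_2,g_3): lcm = uv³. S = 7/12uv² - 37/12uv + 19/8u + 9/8v⁴ + ⅞v³ - 15/8v².
  leading term uv²: subtract (-7/24v²)·f_1 from 7/12uv² - 37/12uv + 19/8u + 9/8v⁴ + ⅞v³ - 15/8v² → -37/12uv + 19/8u + 2v⁴ - 7/24v³ - v²
  leading term uv: subtract (37/24v)·f_1 from -37/12uv + 19/8u + 2v⁴ - 7/24v³ - v² → 19/8u + 2v⁴ - 59/12v³ + 31/6v² - 37/8v
  leading term u: subtract (-19/16)·f_1 from 19/8u + 2v⁴ - 59/12v³ + 31/6v² - 37/8v → 2v⁴ - 59/12v³ + 419/48v² - 75/8v + 57/16
  leading term v⁴: subtract (-4/3v)·g_3 from 2v⁴ - 59/12v³ + 419/48v² - 75/8v + 57/16 → -3/2v³ + 41/16v² - 37/8v + 57/16
  leading term v³: subtract (1)·g_3 from -3/2v³ + 41/16v² - 37/8v + 57/16 → 0
  remainder 0.

Every S-polynomial of the final basis reduces to 0, so we have a Gröbner basis.
Inter-reduce: drop elements whose leading term is divisible by another's, tail-reduce, and make monic.

G = {u - 3/2v² + 2v - 3/2, v³ - 41/24v² + 37/12v - 19/8}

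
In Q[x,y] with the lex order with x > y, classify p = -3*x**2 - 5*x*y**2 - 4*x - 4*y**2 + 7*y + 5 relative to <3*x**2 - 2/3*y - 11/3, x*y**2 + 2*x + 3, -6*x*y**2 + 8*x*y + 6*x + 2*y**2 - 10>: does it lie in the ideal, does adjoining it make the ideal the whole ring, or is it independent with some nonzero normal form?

First compute the reduced Gröbner basis of I by Buchberger's algorithm.
f_1 = 3*x**2 - 2/3*y - 11/3, LT = x**2.
f_2 = x*y**2 + 2*x + 3, LT = x*y**2.
f_3 = -6*x*y**2 + 8*x*y + 6*x + 2*y**2 - 10, LT = x*y**2.

S(f_1,f_2): lcm = x**2*y**2. S = -2*x**2 - 3*x - 2/9*y**3 - 11/9*y**2.
  reduce S modulo (f_1, f_2, f_3):
  remainder -3*x - 2/9*y**3 - 11/9*y**2 - 4/9*y - 22/9 ≠ 0; add h_4 = -3*x - 2/9*y**3 - 11/9*y**2 - 4/9*y - 22/9 to the basis.

S(f_1,f_3): lcm = x**2*y**2. S = 4/3*x**2*y + x**2 + 1/3*x*y**2 - 5/3*x - 2/9*y**3 - 11/9*y**2.
  reduce S modulo (f_1, f_2, f_3, h_4):
  remainder -4/81*y**3 + 2/81*y**2 + 178/81*y + 172/81 ≠ 0; add h_5 = -4/81*y**3 + 2/81*y**2 + 178/81*y + 172/81 to the basis.

S(f_2,f_3): lcm = x*y**2. S = 4/3*x*y + 3*x + 1/3*y**2 + 4/3.
  reduce S modulo (f_1, f_2, f_3, h_4, h_5):
  remainder -53/9*y**2 - 1135/27*y - 976/27 ≠ 0; add h_6 = -53/9*y**2 - 1135/27*y - 976/27 to the basis.

S(f_2,h_5): lcm = x*y**3. S = 1/2*x*y**2 + 93/2*x*y + 43*x + 3*y.
  reduce S modulo (f_1, f_2, f_3, h_4, h_5, h_6):
  remainder 98269/954*y + 98269/954 ≠ 0; add h_7 = 98269/954*y + 98269/954 to the basis.

The other S-polynomials (S(f_1,h_4), S(f_2,h_4), S(f_3,h_4), S(f_1,h_5), S(f_3,h_5), S(h_4,h_5), S(f_1,h_6), S(f_2,h_6), S(f_3,h_6), S(h_4,h_6), S(h_5,h_6), S(f_1,h_7), S(f_2,h_7), S(f_3,h_7), S(h_4,h_7), S(h_5,h_7), S(h_6,h_7)) all reduce to 0 modulo the current basis, so we have a Gröbner basis.
Inter-reduce: drop elements whose leading term is divisible by another's, tail-reduce, and make monic.
Reduced Gröbner basis: {x + 1, y + 1}.
Label its elements g_1 = x + 1, g_2 = y + 1.

Reduce p = -3*x**2 - 5*x*y**2 - 4*x - 4*y**2 + 7*y + 5 modulo G:
  leading term x**2: subtract (-3*x)·g_1 from -3*x**2 - 5*x*y**2 - 4*x - 4*y**2 + 7*y + 5 → -5*x*y**2 - x - 4*y**2 + 7*y + 5
  leading term x*y**2: subtract (-5*y**2)·g_1 from -5*x*y**2 - x - 4*y**2 + 7*y + 5 → -x + y**2 + 7*y + 5
  leading term x: subtract (-1)·g_1 from -x + y**2 + 7*y + 5 → y**2 + 7*y + 6
  leading term y**2: subtract (y)·g_2 from y**2 + 7*y + 6 → 6*y + 6
  leading term y: subtract (6)·g_2 from 6*y + 6 → 0
  normal form = 0.
Since the normal form is 0, p ∈ I.

-3*x**2 - 5*x*y**2 - 4*x - 4*y**2 + 7*y + 5 lies in I (it reduces to 0).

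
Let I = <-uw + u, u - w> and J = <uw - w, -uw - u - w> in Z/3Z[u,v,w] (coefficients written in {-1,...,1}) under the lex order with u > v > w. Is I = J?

Yes, the ideals are equal.

Equality of ideals is decidable: compute both reduced Gröbner bases (unique for the ordering) and check whether they agree.
Buchberger on the first generating set:
f_1 = -uw + u, LT = uw.
f_2 = u - w, LT = u.

S(f_1,f_2): lcm = uw. S = -u + w^2.
  reduce S modulo (f_1, f_2):
  remainder w^2 - w ≠ 0; add g_3 = w^2 - w to the basis.

The other S-polynomials (S(f_1,g_3), S(f_2,g_3)) all reduce to 0 modulo the current basis, so we have a Gröbner basis.
Inter-reduce: drop elements whose leading term is divisible by another's, tail-reduce, and make monic.
Reduced Gröbner basis: {u - w, w^2 - w}.

Buchberger on the second generating set:
h_1 = uw - w, LT = uw.
h_2 = -uw - u - w, LT = uw.

S(h_1,h_2): lcm = uw. S = -u + w.
  reduce S modulo (h_1, h_2):
  remainder -u + w ≠ 0; add k_3 = -u + w to the basis.

S(h_1,k_3): lcm = uw. S = w^2 - w.
  reduce S modulo (h_1, h_2, k_3):
  remainder w^2 - w ≠ 0; add k_4 = w^2 - w to the basis.

The other S-polynomials (S(h_2,k_3), S(h_1,k_4), S(h_2,k_4), S(k_3,k_4)) all reduce to 0 modulo the current basis, so we have a Gröbner basis.
Inter-reduce: drop elements whose leading term is divisible by another's, tail-reduce, and make monic.
Reduced Gröbner basis: {u - w, w^2 - w}.

Same reduced basis, so the two generating sets span the same ideal.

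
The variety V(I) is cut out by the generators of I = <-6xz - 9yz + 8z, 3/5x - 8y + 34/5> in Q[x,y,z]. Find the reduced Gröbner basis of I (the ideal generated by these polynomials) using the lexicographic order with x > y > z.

f_1 = -6xz - 9yz + 8z, LT = xz.
f_2 = 3/5x - 8y + 34/5, LT = x.

S(f_1,f_2): lcm = xz. S = 89/6yz - 38/3z.
  leading term yz: no divisor's leading term divides it; move 89/6yz to the remainder.
  leading term z: no divisor's leading term divides it; move -38/3z to the remainder.
  remainder 89/6yz - 38/3z ≠ 0; add g_3 = 89/6yz - 38/3z to the basis.

The other S-polynomials (S(f_1,g_3), S(f_2,g_3)) all reduce to 0 modulo the current basis, so we have a Gröbner basis.
Inter-reduce: drop elements whose leading term is divisible by another's, tail-reduce, and make monic.

G = {x - 40/3y + 34/3, yz - 76/89z}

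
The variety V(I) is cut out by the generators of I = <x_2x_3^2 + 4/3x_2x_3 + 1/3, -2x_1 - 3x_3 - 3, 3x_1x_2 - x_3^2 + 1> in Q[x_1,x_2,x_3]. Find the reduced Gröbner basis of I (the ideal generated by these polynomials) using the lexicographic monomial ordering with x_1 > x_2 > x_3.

G = {x_1 + 3/2x_3 + 3/2, x_2 + 2/3x_3^3 + 2/9x_3^2 - 2/3x_3 - 11/9, x_3^4 + 4/3x_3^3 - x_3^2 - 17/6x_3 - 3/2}

Buchberger's algorithm terminates because the ascending chain of leading-term ideals stabilizes.

f_1 = x_2x_3^2 + 4/3x_2x_3 + 1/3, LT = x_2x_3^2.
f_2 = -2x_1 - 3x_3 - 3, LT = x_1.
f_3 = 3x_1x_2 - x_3^2 + 1, LT = x_1x_2.

S(f_1,f_3): lcm = x_1x_2x_3^2. S = 4/3x_1x_2x_3 + 1/3x_1 + 1/3x_3^4 - 1/3x_3^2.
  leading term x_1x_2x_3: subtract (-2/3x_2x_3)·f_2 from 4/3x_1x_2x_3 + 1/3x_1 + 1/3x_3^4 - 1/3x_3^2 → 1/3x_1 - 2x_2x_3^2 - 2x_2x_3 + 1/3x_3^4 - 1/3x_3^2
  leading term x_1: subtract (-1/6)·f_2 from 1/3x_1 - 2x_2x_3^2 - 2x_2x_3 + 1/3x_3^4 - 1/3x_3^2 → -2x_2x_3^2 - 2x_2x_3 + 1/3x_3^4 - 1/3x_3^2 - 1/2x_3 - 1/2
  leading term x_2x_3^2: subtract (-2)·f_1 from -2x_2x_3^2 - 2x_2x_3 + 1/3x_3^4 - 1/3x_3^2 - 1/2x_3 - 1/2 → 2/3x_2x_3 + 1/3x_3^4 - 1/3x_3^2 - 1/2x_3 + 1/6
  leading term x_2x_3: no divisor's leading term divides it; move 2/3x_2x_3 to the remainder.
  leading term x_3^4: no divisor's leading term divides it; move 1/3x_3^4 to the remainder.
  leading term x_3^2: no divisor's leading term divides it; move -1/3x_3^2 to the remainder.
  leading term x_3: no divisor's leading term divides it; move -1/2x_3 to the remainder.
  leading term 1: no divisor's leading term divides it; move 1/6 to the remainder.
  remainder 2/3x_2x_3 + 1/3x_3^4 - 1/3x_3^2 - 1/2x_3 + 1/6 ≠ 0; add g_4 = 2/3x_2x_3 + 1/3x_3^4 - 1/3x_3^2 - 1/2x_3 + 1/6 to the basis.

S(f_2,f_3): lcm = x_1x_2. S = 3/2x_2x_3 + 3/2x_2 + 1/3x_3^2 - 1/3.
  leading term x_2x_3: subtract (9/4)·g_4 from 3/2x_2x_3 + 3/2x_2 + 1/3x_3^2 - 1/3 → 3/2x_2 - 3/4x_3^4 + 13/12x_3^2 + 9/8x_3 - 17/24
  leading term x_2: no divisor's leading term divides it; move 3/2x_2 to the remainder.
  leading term x_3^4: no divisor's leading term divides it; move -3/4x_3^4 to the remainder.
  leading term x_3^2: no divisor's leading term divides it; move 13/12x_3^2 to the remainder.
  leading term x_3: no divisor's leading term divides it; move 9/8x_3 to the remainder.
  leading term 1: no divisor's leading term divides it; move -17/24 to the remainder.
  remainder 3/2x_2 - 3/4x_3^4 + 13/12x_3^2 + 9/8x_3 - 17/24 ≠ 0; add g_5 = 3/2x_2 - 3/4x_3^4 + 13/12x_3^2 + 9/8x_3 - 17/24 to the basis.

S(f_1,g_4): lcm = x_2x_3^2. S = 4/3x_2x_3 - 1/2x_3^5 + 1/2x_3^3 + 3/4x_3^2 - 1/4x_3 + 1/3.
  leading term x_2x_3: subtract (2)·g_4 from 4/3x_2x_3 - 1/2x_3^5 + 1/2x_3^3 + 3/4x_3^2 - 1/4x_3 + 1/3 → -1/2x_3^5 - 2/3x_3^4 + 1/2x_3^3 + 17/12x_3^2 + 3/4x_3
  leading term x_3^5: no divisor's leading term divides it; move -1/2x_3^5 to the remainder.
  leading term x_3^4: no divisor's leading term divides it; move -2/3x_3^4 to the remainder.
  leading term x_3^3: no divisor's leading term divides it; move 1/2x_3^3 to the remainder.
  leading term x_3^2: no divisor's leading term divides it; move 17/12x_3^2 to the remainder.
  leading term x_3: no divisor's leading term divides it; move 3/4x_3 to the remainder.
  remainder -1/2x_3^5 - 2/3x_3^4 + 1/2x_3^3 + 17/12x_3^2 + 3/4x_3 ≠ 0; add g_6 = -1/2x_3^5 - 2/3x_3^4 + 1/2x_3^3 + 17/12x_3^2 + 3/4x_3 to the basis.

S(f_3,g_4): lcm = x_1x_2x_3. S = -1/2x_1x_3^4 + 1/2x_1x_3^2 + 3/4x_1x_3 - 1/4x_1 - 1/3x_3^3 + 1/3x_3.
  leading term x_1x_3^4: subtract (1/4x_3^4)·f_2 from -1/2x_1x_3^4 + 1/2x_1x_3^2 + 3/4x_1x_3 - 1/4x_1 - 1/3x_3^3 + 1/3x_3 → 1/2x_1x_3^2 + 3/4x_1x_3 - 1/4x_1 + 3/4x_3^5 + 3/4x_3^4 - 1/3x_3^3 + 1/3x_3
  leading term x_1x_3^2: subtract (-1/4x_3^2)·f_2 from 1/2x_1x_3^2 + 3/4x_1x_3 - 1/4x_1 + 3/4x_3^5 + 3/4x_3^4 - 1/3x_3^3 + 1/3x_3 → 3/4x_1x_3 - 1/4x_1 + 3/4x_3^5 + 3/4x_3^4 - 13/12x_3^3 - 3/4x_3^2 + 1/3x_3
  leading term x_1x_3: subtract (-3/8x_3)·f_2 from 3/4x_1x_3 - 1/4x_1 + 3/4x_3^5 + 3/4x_3^4 - 13/12x_3^3 - 3/4x_3^2 + 1/3x_3 → -1/4x_1 + 3/4x_3^5 + 3/4x_3^4 - 13/12x_3^3 - 15/8x_3^2 - 19/24x_3
  leading term x_1: subtract (1/8)·f_2 from -1/4x_1 + 3/4x_3^5 + 3/4x_3^4 - 13/12x_3^3 - 15/8x_3^2 - 19/24x_3 → 3/4x_3^5 + 3/4x_3^4 - 13/12x_3^3 - 15/8x_3^2 - 5/12x_3 + 3/8
  leading term x_3^5: subtract (-3/2)·g_6 from 3/4x_3^5 + 3/4x_3^4 - 13/12x_3^3 - 15/8x_3^2 - 5/12x_3 + 3/8 → -1/4x_3^4 - 1/3x_3^3 + 1/4x_3^2 + 17/24x_3 + 3/8
  leading term x_3^4: no divisor's leading term divides it; move -1/4x_3^4 to the remainder.
  leading term x_3^3: no divisor's leading term divides it; move -1/3x_3^3 to the remainder.
  leading term x_3^2: no divisor's leading term divides it; move 1/4x_3^2 to the remainder.
  leading term x_3: no divisor's leading term divides it; move 17/24x_3 to the remainder.
  leading term 1: no divisor's leading term divides it; move 3/8 to the remainder.
  remainder -1/4x_3^4 - 1/3x_3^3 + 1/4x_3^2 + 17/24x_3 + 3/8 ≠ 0; add g_7 = -1/4x_3^4 - 1/3x_3^3 + 1/4x_3^2 + 17/24x_3 + 3/8 to the basis.

The other S-polynomials (S(f_1,f_2), S(f_2,g_4), S(f_1,g_5), S(f_2,g_5), S(f_3,g_5), S(g_4,g_5), S(f_1,g_6), S(f_2,g_6), S(f_3,g_6), S(g_4,g_6), S(g_5,g_6), S(f_1,g_7), S(f_2,g_7), S(f_3,g_7), S(g_4,g_7), S(g_5,g_7), S(g_6,g_7)) all reduce to 0 modulo the current basis, so we have a Gröbner basis.
Inter-reduce: drop elements whose leading term is divisible by another's, tail-reduce, and make monic.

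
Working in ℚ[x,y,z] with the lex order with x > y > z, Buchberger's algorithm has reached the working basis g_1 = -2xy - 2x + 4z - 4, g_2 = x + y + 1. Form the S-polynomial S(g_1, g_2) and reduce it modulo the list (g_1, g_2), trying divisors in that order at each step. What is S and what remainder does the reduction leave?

lcm(LM(g_1), LM(g_2)) = xy.
S = (lcm/LT(g_1))·g_1 − (lcm/LT(g_2))·g_2 = x - y² - y - 2z + 2.
Reduce S modulo (g_1, g_2) in that order:
  leading term x: subtract (1)·g_2 from x - y² - y - 2z + 2 → -y² - 2y - 2z + 1
  leading term y²: no divisor's leading term divides it; move -y² to the remainder.
  leading term y: no divisor's leading term divides it; move -2y to the remainder.
  leading term z: no divisor's leading term divides it; move -2z to the remainder.
  leading term 1: no divisor's leading term divides it; move 1 to the remainder.
The remainder -y² - 2y - 2z + 1 is nonzero, so it would be added as the next basis element.

S(g_1, g_2) = x - y² - y - 2z + 2; remainder on division = -y² - 2y - 2z + 1.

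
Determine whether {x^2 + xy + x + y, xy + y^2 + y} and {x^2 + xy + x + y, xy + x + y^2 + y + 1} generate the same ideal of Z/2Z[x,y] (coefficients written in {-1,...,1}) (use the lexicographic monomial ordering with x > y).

Since reduced Gröbner bases are canonical representatives of ideals under a given ordering, it suffices to compute and compare them.
Buchberger on the first generating set:
f_1 = x^2 + xy + x + y, LT = x^2.
f_2 = xy + y^2 + y, LT = xy.

S(f_1,f_2): lcm = x^2y. S = y^2.
  leading term y^2: no divisor's leading term divides it; move y^2 to the remainder.
  remainder y^2 ≠ 0; add g_3 = y^2 to the basis.

The other S-polynomials (S(f_1,g_3), S(f_2,g_3)) all reduce to 0 modulo the current basis, so we have a Gröbner basis.
Inter-reduce: drop elements whose leading term is divisible by another's, tail-reduce, and make monic.
Reduced Gröbner basis: {x^2 + x, xy + y, y^2}.

Buchberger on the second generating set:
h_1 = x^2 + xy + x + y, LT = x^2.
h_2 = xy + x + y^2 + y + 1, LT = xy.

S(h_1,h_2): lcm = x^2y. S = x^2 + x + y^2.
  leading term x^2: subtract (1)·h_1 from x^2 + x + y^2 → xy + y^2 + y
  leading term xy: subtract (1)·h_2 from xy + y^2 + y → x + 1
  leading term x: no divisor's leading term divides it; move x to the remainder.
  leading term 1: no divisor's leading term divides it; move 1 to the remainder.
  remainder x + 1 ≠ 0; add k_3 = x + 1 to the basis.

S(h_1,k_3): lcm = x^2. S = xy + y.
  leading term xy: subtract (1)·h_2 from xy + y → x + y^2 + 1
  leading term x: subtract (1)·k_3 from x + y^2 + 1 → y^2
  leading term y^2: no divisor's leading term divides it; move y^2 to the remainder.
  remainder y^2 ≠ 0; add k_4 = y^2 to the basis.

The other S-polynomials (S(h_2,k_3), S(h_1,k_4), S(h_2,k_4), S(k_3,k_4)) all reduce to 0 modulo the current basis, so we have a Gröbner basis.
Inter-reduce: drop elements whose leading term is divisible by another's, tail-reduce, and make monic.
Reduced Gröbner basis: {x + 1, y^2}.

The bases are distinct; the ideals are different.
The same test decides containment: I ⊆ J iff every generator of I reduces to 0 modulo a Gröbner basis of J.

No, the ideals differ.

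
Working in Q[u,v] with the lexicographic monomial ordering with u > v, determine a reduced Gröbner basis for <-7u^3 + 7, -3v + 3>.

G = {u^3 - 1, v - 1}

This is the nonlinear analogue of row-reducing a linear system.

f_1 = -7u^3 + 7, LT = u^3.
f_2 = -3v + 3, LT = v.

The S-polynomials (S(f_1,f_2)) all reduce to 0 modulo the current basis, so we have a Gröbner basis.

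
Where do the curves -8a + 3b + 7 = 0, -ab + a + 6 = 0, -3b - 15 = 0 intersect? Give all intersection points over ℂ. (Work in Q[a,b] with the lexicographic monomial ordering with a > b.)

Compute a lex Gröbner basis by Buchberger's algorithm.
f_1 = -8a + 3b + 7, LT = a.
f_2 = -ab + a + 6, LT = ab.
f_3 = -3b - 15, LT = b.

The S-polynomials (S(f_1,f_2), S(f_1,f_3), S(f_2,f_3)) all reduce to 0 modulo the current basis, so we have a Gröbner basis.
Inter-reduce: drop elements whose leading term is divisible by another's, tail-reduce, and make monic.
Reduced Gröbner basis: {a + 1, b + 5}.

Since the basis is lex-ordered, b + 5 is univariate in b. Its roots are {-5}. Back-substituting each root into the other basis elements fixes the other coordinates.
  b = -5: the earlier basis element becomes a + 1 = 0, giving a = -1 — point (-1, -5).
Each listed point satisfies every original equation (direct substitution).

{(-1, -5)}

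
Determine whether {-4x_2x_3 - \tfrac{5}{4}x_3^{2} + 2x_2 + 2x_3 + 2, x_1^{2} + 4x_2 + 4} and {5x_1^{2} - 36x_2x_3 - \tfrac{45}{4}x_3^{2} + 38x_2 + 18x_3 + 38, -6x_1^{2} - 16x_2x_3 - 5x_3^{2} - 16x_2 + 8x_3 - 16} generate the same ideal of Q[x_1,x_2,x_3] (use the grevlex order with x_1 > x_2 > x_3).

Equality of ideals is decidable: compute both reduced Gröbner bases (unique for the ordering) and check whether they agree.
Buchberger on the first generating set:
f_1 = -4x_2x_3 - \tfrac{5}{4}x_3^{2} + 2x_2 + 2x_3 + 2, LT = x_2x_3.
f_2 = x_1^{2} + 4x_2 + 4, LT = x_1^{2}.

S(f_1,f_2): leading monomials are coprime, so the S-polynomial reduces to 0 (Buchberger's first criterion).
Every S-polynomial of the final basis reduces to 0, so we have a Gröbner basis.
Inter-reduce: drop elements whose leading term is divisible by another's, tail-reduce, and make monic.
Reduced Gröbner basis: {x_1^{2} + 4x_2 + 4, x_2x_3 + \tfrac{5}{16}x_3^{2} - \tfrac{1}{2}x_2 - \tfrac{1}{2}x_3 - \tfrac{1}{2}}.

Buchberger on the second generating set:
h_1 = 5x_1^{2} - 36x_2x_3 - \tfrac{45}{4}x_3^{2} + 38x_2 + 18x_3 + 38, LT = x_1^{2}.
h_2 = -6x_1^{2} - 16x_2x_3 - 5x_3^{2} - 16x_2 + 8x_3 - 16, LT = x_1^{2}.

S(h_1,h_2): lcm = x_1^{2}. S = -\tfrac{148}{15}x_2x_3 - \tfrac{37}{12}x_3^{2} + \tfrac{74}{15}x_2 + \tfrac{74}{15}x_3 + \tfrac{74}{15}.
  leading term x_2x_3: no divisor's leading term divides it; move -\tfrac{148}{15}x_2x_3 to the remainder.
  leading term x_3^{2}: no divisor's leading term divides it; move -\tfrac{37}{12}x_3^{2} to the remainder.
  leading term x_2: no divisor's leading term divides it; move \tfrac{74}{15}x_2 to the remainder.
  leading term x_3: no divisor's leading term divides it; move \tfrac{74}{15}x_3 to the remainder.
  leading term 1: no divisor's leading term divides it; move \tfrac{74}{15} to the remainder.
  remainder -\tfrac{148}{15}x_2x_3 - \tfrac{37}{12}x_3^{2} + \tfrac{74}{15}x_2 + \tfrac{74}{15}x_3 + \tfrac{74}{15} ≠ 0; add k_3 = -\tfrac{148}{15}x_2x_3 - \tfrac{37}{12}x_3^{2} + \tfrac{74}{15}x_2 + \tfrac{74}{15}x_3 + \tfrac{74}{15} to the basis.

S(h_1,k_3): leading monomials are coprime, so the S-polynomial reduces to 0 (Buchberger's first criterion).
S(h_2,k_3): leading monomials are coprime, so the S-polynomial reduces to 0 (Buchberger's first criterion).
Every S-polynomial of the final basis reduces to 0, so we have a Gröbner basis.
Inter-reduce: drop elements whose leading term is divisible by another's, tail-reduce, and make monic.
Reduced Gröbner basis: {x_1^{2} + 4x_2 + 4, x_2x_3 + \tfrac{5}{16}x_3^{2} - \tfrac{1}{2}x_2 - \tfrac{1}{2}x_3 - \tfrac{1}{2}}.

Same reduced basis, so the two generating sets span the same ideal.
The same test decides containment: I ⊆ J iff every generator of I reduces to 0 modulo a Gröbner basis of J.

Yes, the ideals are equal.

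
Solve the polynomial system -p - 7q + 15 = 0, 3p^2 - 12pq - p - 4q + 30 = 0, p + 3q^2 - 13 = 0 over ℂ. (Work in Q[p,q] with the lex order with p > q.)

{(1, 2)}

Compute a lex Gröbner basis by Buchberger's algorithm.
f_1 = -p - 7q + 15, LT = p.
f_2 = 3p^2 - 12pq - p - 4q + 30, LT = p^2.
f_3 = p + 3q^2 - 13, LT = p.

S(f_1,f_2): lcm = p^2. S = 11pq - 44/3p + 4/3q - 10.
  reduce S modulo (f_1, f_2, f_3):
  remainder -77q^2 + 269q - 230 ≠ 0; add h_4 = -77q^2 + 269q - 230 to the basis.

S(f_1,f_3): lcm = p. S = -3q^2 + 7q - 2.
  reduce S modulo (f_1, f_2, f_3, h_4):
  remainder -268/77q + 536/77 ≠ 0; add h_5 = -268/77q + 536/77 to the basis.

The other S-polynomials (S(f_2,f_3), S(f_1,h_4), S(f_2,h_4), S(f_3,h_4), S(f_1,h_5), S(f_2,h_5), S(f_3,h_5), S(h_4,h_5)) all reduce to 0 modulo the current basis, so we have a Gröbner basis.
Inter-reduce: drop elements whose leading term is divisible by another's, tail-reduce, and make monic.
Reduced Gröbner basis: {p - 1, q - 2}.

Since the basis is lex-ordered, q - 2 is univariate in q. Its roots are {2}. Back-substituting each root into the other basis elements fixes the other coordinates.
  q = 2: the earlier basis element becomes p - 1 = 0, giving p = 1 — point (1, 2).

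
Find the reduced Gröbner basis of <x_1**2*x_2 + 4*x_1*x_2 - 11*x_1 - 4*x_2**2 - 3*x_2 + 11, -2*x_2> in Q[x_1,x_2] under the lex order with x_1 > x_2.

f_1 = x_1**2*x_2 + 4*x_1*x_2 - 11*x_1 - 4*x_2**2 - 3*x_2 + 11, LT = x_1**2*x_2.
f_2 = -2*x_2, LT = x_2.

S(f_1,f_2): lcm = x_1**2*x_2. S = 4*x_1*x_2 - 11*x_1 - 4*x_2**2 - 3*x_2 + 11.
  reduce S modulo (f_1, f_2):
  remainder -11*x_1 + 11 ≠ 0; add g_3 = -11*x_1 + 11 to the basis.

The other S-polynomials (S(f_1,g_3), S(f_2,g_3)) all reduce to 0 modulo the current basis, so we have a Gröbner basis.
Inter-reduce: drop elements whose leading term is divisible by another's, tail-reduce, and make monic.

G = {x_1 - 1, x_2}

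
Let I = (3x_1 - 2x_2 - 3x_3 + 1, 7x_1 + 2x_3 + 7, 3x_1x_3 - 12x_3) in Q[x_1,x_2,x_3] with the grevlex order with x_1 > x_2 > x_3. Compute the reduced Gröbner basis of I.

G = {x_3^2 + 35/2x_3, x_1 + 2/7x_3 + 1, x_2 + 27/14x_3 + 1}

Buchberger's algorithm terminates because the ascending chain of leading-term ideals stabilizes.

f_1 = 3x_1 - 2x_2 - 3x_3 + 1, LT = x_1.
f_2 = 7x_1 + 2x_3 + 7, LT = x_1.
f_3 = 3x_1x_3 - 12x_3, LT = x_1x_3.

S(f_1,f_2): lcm = x_1. S = -2/3x_2 - 9/7x_3 - 2/3.
  leading term x_2: no divisor's leading term divides it; move -2/3x_2 to the remainder.
  leading term x_3: no divisor's leading term divides it; move -9/7x_3 to the remainder.
  leading term 1: no divisor's leading term divides it; move -2/3 to the remainder.
  remainder -2/3x_2 - 9/7x_3 - 2/3 ≠ 0; add g_4 = -2/3x_2 - 9/7x_3 - 2/3 to the basis.

S(f_1,f_3): lcm = x_1x_3. S = -2/3x_2x_3 - x_3^2 + 13/3x_3.
  leading term x_2x_3: subtract (x_3)·g_4 from -2/3x_2x_3 - x_3^2 + 13/3x_3 → 2/7x_3^2 + 5x_3
  leading term x_3^2: no divisor's leading term divides it; move 2/7x_3^2 to the remainder.
  leading term x_3: no divisor's leading term divides it; move 5x_3 to the remainder.
  remainder 2/7x_3^2 + 5x_3 ≠ 0; add g_5 = 2/7x_3^2 + 5x_3 to the basis.

The other S-polynomials (S(f_2,f_3), S(f_1,g_4), S(f_2,g_4), S(f_3,g_4), S(f_1,g_5), S(f_2,g_5), S(f_3,g_5), S(g_4,g_5)) all reduce to 0 modulo the current basis, so we have a Gröbner basis.
Inter-reduce: drop elements whose leading term is divisible by another's, tail-reduce, and make monic.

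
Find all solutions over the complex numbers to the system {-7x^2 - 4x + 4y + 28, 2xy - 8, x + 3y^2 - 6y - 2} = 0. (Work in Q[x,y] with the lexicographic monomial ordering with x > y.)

{(2, 2)}

Compute a lex Gröbner basis by Buchberger's algorithm.
f_1 = -7x^2 - 4x + 4y + 28, LT = x^2.
f_2 = 2xy - 8, LT = xy.
f_3 = x + 3y^2 - 6y - 2, LT = x.

S(f_1,f_2): lcm = x^2y. S = 4/7xy + 4x - 4/7y^2 - 4y.
  leading term xy: subtract (2/7)·f_2 from 4/7xy + 4x - 4/7y^2 - 4y → 4x - 4/7y^2 - 4y + 16/7
  leading term x: subtract (4)·f_3 from 4x - 4/7y^2 - 4y + 16/7 → -88/7y^2 + 20y + 72/7
  leading term y^2: no divisor's leading term divides it; move -88/7y^2 to the remainder.
  leading term y: no divisor's leading term divides it; move 20y to the remainder.
  leading term 1: no divisor's leading term divides it; move 72/7 to the remainder.
  remainder -88/7y^2 + 20y + 72/7 ≠ 0; add h_4 = -88/7y^2 + 20y + 72/7 to the basis.

S(f_1,f_3): lcm = x^2. S = -3xy^2 + 6xy + 18/7x - 4/7y - 4.
  leading term xy^2: subtract (-3/2y)·f_2 from -3xy^2 + 6xy + 18/7x - 4/7y - 4 → 6xy + 18/7x - 88/7y - 4
  leading term xy: subtract (3)·f_2 from 6xy + 18/7x - 88/7y - 4 → 18/7x - 88/7y + 20
  leading term x: subtract (18/7)·f_3 from 18/7x - 88/7y + 20 → -54/7y^2 + 20/7y + 176/7
  leading term y^2: subtract (27/44)·h_4 from -54/7y^2 + 20/7y + 176/7 → -725/77y + 1450/77
  leading term y: no divisor's leading term divides it; move -725/77y to the remainder.
  leading term 1: no divisor's leading term divides it; move 1450/77 to the remainder.
  remainder -725/77y + 1450/77 ≠ 0; add h_5 = -725/77y + 1450/77 to the basis.

S(f_2,f_3): lcm = xy. S = -3y^3 + 6y^2 + 2y - 4.
  leading term y^3: subtract (21/88y)·h_4 from -3y^3 + 6y^2 + 2y - 4 → 27/22y^2 - 5/11y - 4
  leading term y^2: subtract (-189/1936)·h_4 from 27/22y^2 - 5/11y - 4 → 725/484y - 725/242
  leading term y: subtract (-7/44)·h_5 from 725/484y - 725/242 → 0
  remainder 0.

S(f_1,h_4): leading monomials are coprime, so the S-polynomial reduces to 0 (Buchberger's first criterion).
S(f_2,h_4): lcm = xy^2. S = 35/22xy + 9/11x - 4y.
  leading term xy: subtract (35/44)·f_2 from 35/22xy + 9/11x - 4y → 9/11x - 4y + 70/11
  leading term x: subtract (9/11)·f_3 from 9/11x - 4y + 70/11 → -27/11y^2 + 10/11y + 8
  leading term y^2: subtract (189/968)·h_4 from -27/11y^2 + 10/11y + 8 → -725/242y + 725/121
  leading term y: subtract (7/22)·h_5 from -725/242y + 725/121 → 0
  remainder 0.

S(f_3,h_4): leading monomials are coprime, so the S-polynomial reduces to 0 (Buchberger's first criterion).
S(f_1,h_5): leading monomials are coprime, so the S-polynomial reduces to 0 (Buchberger's first criterion).
S(f_2,h_5): lcm = xy. S = 2x - 4.
  leading term x: subtract (2)·f_3 from 2x - 4 → -6y^2 + 12y
  leading term y^2: subtract (21/44)·h_4 from -6y^2 + 12y → 27/11y - 54/11
  leading term y: subtract (-189/725)·h_5 from 27/11y - 54/11 → 0
  remainder 0.

S(f_3,h_5): leading monomials are coprime, so the S-polynomial reduces to 0 (Buchberger's first criterion).
S(h_4,h_5): lcm = y^2. S = 9/22y - 9/11.
  leading term y: subtract (-63/1450)·h_5 from 9/22y - 9/11 → 0
  remainder 0.

Every S-polynomial of the final basis reduces to 0, so we have a Gröbner basis.
Inter-reduce: drop elements whose leading term is divisible by another's, tail-reduce, and make monic.
Reduced Gröbner basis: {x - 2, y - 2}.

A lex Gröbner basis eliminates variables successively. Here y - 2 depends only on y, with roots {2}; lifting each root through the earlier basis elements recovers the full solutions.
  y = 2: the earlier basis element becomes x - 2 = 0, giving x = 2 — point (2, 2).
Check: every point annihilates each of the original generators.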